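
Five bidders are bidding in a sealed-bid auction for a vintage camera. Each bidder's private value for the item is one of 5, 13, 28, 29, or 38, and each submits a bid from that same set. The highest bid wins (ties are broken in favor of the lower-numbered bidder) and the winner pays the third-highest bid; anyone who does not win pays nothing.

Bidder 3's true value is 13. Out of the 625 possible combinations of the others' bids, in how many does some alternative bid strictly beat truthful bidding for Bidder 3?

12

Others bid (5, 5, 5, 28): truth gives 0; bid 28 gives 8 > 0. Violating.
Others bid (5, 5, 5, 29): truth gives 0; bid 29 gives 8 > 0. Violating.
Others bid (5, 5, 5, 38): truth gives 0; bid 38 gives 8 > 0. Violating.
Others bid (5, 5, 28, 5): truth gives 0; bid 28 gives 8 > 0. Violating.
Others bid (5, 5, 5, 5): truth gives 8; no alternative beats it.
Others bid (5, 5, 5, 13): truth gives 8; no alternative beats it.
(Checking all 625 profiles: 12 have a profitable deviation, 613 do not.)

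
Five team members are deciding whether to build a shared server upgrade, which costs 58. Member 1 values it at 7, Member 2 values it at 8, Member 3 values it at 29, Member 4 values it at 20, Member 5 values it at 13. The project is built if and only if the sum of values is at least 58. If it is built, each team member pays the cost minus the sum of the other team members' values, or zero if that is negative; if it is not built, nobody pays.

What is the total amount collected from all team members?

Total value 77 ≥ cost 58, so it is built.
Member 1: others sum to 70; max(0, 58 - 70) = 0.
Member 2: others sum to 69; max(0, 58 - 69) = 0.
Member 3: others sum to 48; max(0, 58 - 48) = 10.
Member 4: others sum to 57; max(0, 58 - 57) = 1.
Member 5: others sum to 64; max(0, 58 - 64) = 0.
Total collected = 0 + 0 + 10 + 1 + 0 = 11.

11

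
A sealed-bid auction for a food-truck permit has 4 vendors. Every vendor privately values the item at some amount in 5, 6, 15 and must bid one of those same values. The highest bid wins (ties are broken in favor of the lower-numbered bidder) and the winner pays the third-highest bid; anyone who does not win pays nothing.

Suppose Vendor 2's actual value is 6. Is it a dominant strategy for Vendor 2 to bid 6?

No

Consider the case where Vendor 1 bids 5, Vendor 3 bids 5 and Vendor 4 bids 15.
Truthful bid 6: loses, pays 0, utility 0.
Bid 15 instead: wins, pays 5, utility 6 - 5 = 1.
Since 1 > 0, bidding 15 is strictly better here, so truthful bidding is not dominant.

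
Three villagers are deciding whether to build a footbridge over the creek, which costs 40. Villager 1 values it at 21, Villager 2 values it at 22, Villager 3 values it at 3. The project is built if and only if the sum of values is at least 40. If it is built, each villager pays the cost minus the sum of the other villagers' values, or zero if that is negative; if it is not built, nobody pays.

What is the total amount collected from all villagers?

Total value 46 ≥ cost 40, so it is built.
Villager 1: others sum to 25; max(0, 40 - 25) = 15.
Villager 2: others sum to 24; max(0, 40 - 24) = 16.
Villager 3: others sum to 43; max(0, 40 - 43) = 0.
Total collected = 15 + 16 + 0 = 31.

31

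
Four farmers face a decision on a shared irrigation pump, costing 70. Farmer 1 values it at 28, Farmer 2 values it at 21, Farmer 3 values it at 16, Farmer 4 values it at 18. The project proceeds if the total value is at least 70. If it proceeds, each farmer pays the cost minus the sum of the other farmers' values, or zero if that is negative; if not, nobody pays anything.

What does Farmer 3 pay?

Total value 83 ≥ cost 70, so the project is built.
The other farmers' values sum to 67.
Cost minus that sum is 70 - 67 = 3.

3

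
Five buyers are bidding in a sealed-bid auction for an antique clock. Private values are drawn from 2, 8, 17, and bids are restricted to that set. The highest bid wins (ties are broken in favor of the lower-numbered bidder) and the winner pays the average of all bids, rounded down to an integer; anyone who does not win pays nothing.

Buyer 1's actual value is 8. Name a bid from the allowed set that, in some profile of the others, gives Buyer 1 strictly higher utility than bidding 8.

2

Suppose Buyer 2 bids 2, Buyer 3 bids 2, Buyer 4 bids 2 and Buyer 5 bids 2.
Bid 8: wins, pays 3, utility 8 - 3 = 5.
Bid 2: wins, pays 2, utility 8 - 2 = 6.
So bidding 2 beats truth here (6 > 5).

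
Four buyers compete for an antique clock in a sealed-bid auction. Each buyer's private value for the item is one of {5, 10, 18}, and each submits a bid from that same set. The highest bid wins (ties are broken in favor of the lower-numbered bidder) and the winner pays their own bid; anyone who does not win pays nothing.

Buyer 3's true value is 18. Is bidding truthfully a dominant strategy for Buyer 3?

Consider the case where Buyer 1 bids 5, Buyer 2 bids 5 and Buyer 4 bids 5.
Truthful bid 18: wins, pays 18, utility 18 - 18 = 0.
Bid 10 instead: wins, pays 10, utility 18 - 10 = 8.
Since 8 > 0, bidding 10 is strictly better here, so truthful bidding is not dominant.

No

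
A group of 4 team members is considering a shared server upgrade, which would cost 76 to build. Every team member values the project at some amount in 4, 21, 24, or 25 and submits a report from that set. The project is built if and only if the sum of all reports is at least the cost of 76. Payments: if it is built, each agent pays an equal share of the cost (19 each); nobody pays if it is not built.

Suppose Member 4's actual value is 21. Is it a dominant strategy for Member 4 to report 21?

Consider the case where Member 1 reports 4, Member 2 reports 24 and Member 3 reports 24.
Truthful report 21: project not built, utility 0.
Report 24 instead: project built, pays 19, utility 21 - 19 = 2.
Since 2 > 0, reporting 24 is strictly better here, so truthful reporting is not dominant.

No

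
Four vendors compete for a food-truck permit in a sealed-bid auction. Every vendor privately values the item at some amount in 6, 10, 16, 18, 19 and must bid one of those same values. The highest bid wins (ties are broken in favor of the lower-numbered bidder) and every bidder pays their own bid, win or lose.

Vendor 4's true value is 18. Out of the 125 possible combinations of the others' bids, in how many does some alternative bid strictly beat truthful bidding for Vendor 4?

106

Others bid (6, 6, 6): truth gives 0; bid 10 gives 8 > 0. Violating.
Others bid (6, 6, 10): truth gives 0; bid 16 gives 2 > 0. Violating.
Others bid (6, 6, 18): truth gives -18; bid 19 gives -1 > -18. Violating.
Others bid (6, 6, 19): truth gives -18; bid 6 gives -6 > -18. Violating.
Others bid (6, 6, 16): truth gives 0; no alternative beats it.
Others bid (6, 10, 16): truth gives 0; no alternative beats it.
(Checking all 125 profiles: 106 have a profitable deviation, 19 do not.)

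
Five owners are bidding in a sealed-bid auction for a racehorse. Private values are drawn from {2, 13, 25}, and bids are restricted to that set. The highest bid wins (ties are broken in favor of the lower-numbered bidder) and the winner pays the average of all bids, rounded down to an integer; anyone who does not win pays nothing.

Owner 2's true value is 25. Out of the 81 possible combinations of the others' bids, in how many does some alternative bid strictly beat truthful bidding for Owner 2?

8

Others bid (2, 2, 2, 2): truth gives 19; bid 13 gives 21 > 19. Violating.
Others bid (2, 2, 2, 13): truth gives 17; bid 13 gives 19 > 17. Violating.
Others bid (2, 2, 13, 2): truth gives 17; bid 13 gives 19 > 17. Violating.
Others bid (2, 2, 13, 13): truth gives 14; bid 13 gives 17 > 14. Violating.
Others bid (2, 2, 2, 25): truth gives 14; no alternative beats it.
Others bid (2, 2, 13, 25): truth gives 12; no alternative beats it.
(Checking all 81 profiles: 8 have a profitable deviation, 73 do not.)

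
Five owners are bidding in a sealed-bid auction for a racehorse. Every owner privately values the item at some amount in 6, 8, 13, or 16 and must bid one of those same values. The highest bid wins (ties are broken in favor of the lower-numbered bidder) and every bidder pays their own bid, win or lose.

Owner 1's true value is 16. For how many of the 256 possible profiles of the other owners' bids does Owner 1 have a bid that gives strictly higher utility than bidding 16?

81

Others bid (6, 6, 6, 6): truth gives 0; bid 6 gives 10 > 0. Violating.
Others bid (6, 6, 6, 8): truth gives 0; bid 8 gives 8 > 0. Violating.
Others bid (6, 6, 6, 13): truth gives 0; bid 13 gives 3 > 0. Violating.
Others bid (6, 6, 8, 6): truth gives 0; bid 8 gives 8 > 0. Violating.
Others bid (6, 6, 6, 16): truth gives 0; no alternative beats it.
Others bid (6, 6, 8, 16): truth gives 0; no alternative beats it.
(Checking all 256 profiles: 81 have a profitable deviation, 175 do not.)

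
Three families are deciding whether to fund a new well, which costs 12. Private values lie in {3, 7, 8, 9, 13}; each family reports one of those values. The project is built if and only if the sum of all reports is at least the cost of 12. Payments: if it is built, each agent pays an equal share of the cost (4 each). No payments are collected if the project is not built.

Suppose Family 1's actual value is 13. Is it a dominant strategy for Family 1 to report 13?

Check each profile of the others' reports and compare truth against every alternative report.
Others report (3, 3): truth gives 9, best alternative gives 9.
Others report (3, 7): truth gives 9, best alternative gives 9.
Others report (3, 8): truth gives 9, best alternative gives 9.
Others report (3, 9): truth gives 9, best alternative gives 9.
Others report (3, 13): truth gives 9, best alternative gives 9.
Others report (7, 3): truth gives 9, best alternative gives 9.
(Remaining 19 profiles checked similarly; truth is weakly best in each.)
In every case the truthful report is at least as good as any alternative, so it is a dominant strategy.

Yes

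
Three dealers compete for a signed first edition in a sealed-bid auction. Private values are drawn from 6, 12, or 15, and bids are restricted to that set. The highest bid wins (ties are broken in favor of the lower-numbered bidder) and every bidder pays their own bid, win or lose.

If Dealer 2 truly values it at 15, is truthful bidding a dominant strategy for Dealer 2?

No

Consider the case where Dealer 1 bids 6 and Dealer 3 bids 6.
Truthful bid 15: wins, pays 15, utility 15 - 15 = 0.
Bid 12 instead: wins, pays 12, utility 15 - 12 = 3.
Since 3 > 0, bidding 12 is strictly better here, so truthful bidding is not dominant.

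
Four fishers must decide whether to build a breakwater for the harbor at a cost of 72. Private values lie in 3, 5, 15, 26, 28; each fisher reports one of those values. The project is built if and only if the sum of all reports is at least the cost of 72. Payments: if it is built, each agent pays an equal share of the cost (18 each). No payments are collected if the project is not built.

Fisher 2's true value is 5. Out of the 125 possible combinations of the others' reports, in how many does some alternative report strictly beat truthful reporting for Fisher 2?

Others report (15, 26, 26): truth gives -13; report 3 gives 0 > -13. Violating.
Others report (26, 15, 26): truth gives -13; report 3 gives 0 > -13. Violating.
Others report (26, 26, 15): truth gives -13; report 3 gives 0 > -13. Violating.
Others report (3, 3, 3): truth gives 0; no alternative beats it.
Others report (3, 3, 5): truth gives 0; no alternative beats it.
(Checking all 125 profiles: 3 have a profitable deviation, 122 do not.)

3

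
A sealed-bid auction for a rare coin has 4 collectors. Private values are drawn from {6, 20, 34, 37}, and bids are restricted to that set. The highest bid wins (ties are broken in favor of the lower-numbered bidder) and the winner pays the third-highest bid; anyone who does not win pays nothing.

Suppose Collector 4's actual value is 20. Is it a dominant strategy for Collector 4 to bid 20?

Consider the case where Collector 1 bids 6, Collector 2 bids 6 and Collector 3 bids 20.
Truthful bid 20: loses, pays 0, utility 0.
Bid 34 instead: wins, pays 6, utility 20 - 6 = 14.
Since 14 > 0, bidding 34 is strictly better here, so truthful bidding is not dominant.

No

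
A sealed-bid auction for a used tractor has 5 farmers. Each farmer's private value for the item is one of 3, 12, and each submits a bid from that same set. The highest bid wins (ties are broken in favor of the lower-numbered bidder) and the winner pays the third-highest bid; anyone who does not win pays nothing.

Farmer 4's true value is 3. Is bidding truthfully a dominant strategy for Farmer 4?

Check each profile of the others' bids and compare truth against every alternative bid.
Others bid (3, 3, 3, 3): truth gives 0, best alternative gives 0.
Others bid (3, 3, 3, 12): truth gives 0, best alternative gives 0.
Others bid (3, 3, 12, 3): truth gives 0, best alternative gives 0.
Others bid (3, 3, 12, 12): truth gives 0, best alternative gives 0.
Others bid (3, 12, 3, 3): truth gives 0, best alternative gives 0.
Others bid (3, 12, 3, 12): truth gives 0, best alternative gives 0.
(Remaining 10 profiles checked similarly; truth is weakly best in each.)
In every case the truthful bid is at least as good as any alternative, so it is a dominant strategy.

Yes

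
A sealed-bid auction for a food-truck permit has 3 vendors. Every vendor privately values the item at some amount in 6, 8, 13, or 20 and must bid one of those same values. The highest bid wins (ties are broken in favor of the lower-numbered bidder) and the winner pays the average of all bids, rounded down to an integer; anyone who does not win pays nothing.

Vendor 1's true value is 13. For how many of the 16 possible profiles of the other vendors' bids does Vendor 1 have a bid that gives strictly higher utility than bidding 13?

4

Others bid (6, 6): truth gives 5; bid 6 gives 7 > 5. Violating.
Others bid (6, 8): truth gives 4; bid 8 gives 6 > 4. Violating.
Others bid (8, 6): truth gives 4; bid 8 gives 6 > 4. Violating.
Others bid (8, 8): truth gives 4; bid 8 gives 5 > 4. Violating.
Others bid (6, 13): truth gives 3; no alternative beats it.
Others bid (6, 20): truth gives 0; no alternative beats it.
(Checking all 16 profiles: 4 have a profitable deviation, 12 do not.)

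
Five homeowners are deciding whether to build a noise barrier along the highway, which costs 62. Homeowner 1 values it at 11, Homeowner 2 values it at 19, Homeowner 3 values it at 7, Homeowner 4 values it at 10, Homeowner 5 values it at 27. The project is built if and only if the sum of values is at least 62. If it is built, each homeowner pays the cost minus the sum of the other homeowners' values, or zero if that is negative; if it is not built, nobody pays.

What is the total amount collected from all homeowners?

22

Total value 74 ≥ cost 62, so it is built.
Homeowner 1: others sum to 63; max(0, 62 - 63) = 0.
Homeowner 2: others sum to 55; max(0, 62 - 55) = 7.
Homeowner 3: others sum to 67; max(0, 62 - 67) = 0.
Homeowner 4: others sum to 64; max(0, 62 - 64) = 0.
Homeowner 5: others sum to 47; max(0, 62 - 47) = 15.
Total collected = 0 + 7 + 0 + 0 + 15 = 22.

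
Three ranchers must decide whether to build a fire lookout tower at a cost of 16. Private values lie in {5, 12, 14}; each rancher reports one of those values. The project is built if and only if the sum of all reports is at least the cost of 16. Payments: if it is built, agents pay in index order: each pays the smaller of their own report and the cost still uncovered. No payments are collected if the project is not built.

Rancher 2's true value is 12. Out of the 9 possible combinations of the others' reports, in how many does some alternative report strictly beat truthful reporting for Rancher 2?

Others report (5, 12): truth gives 1; report 5 gives 7 > 1. Violating.
Others report (5, 14): truth gives 1; report 5 gives 7 > 1. Violating.
Others report (5, 5): truth gives 1; no alternative beats it.
Others report (12, 5): truth gives 8; no alternative beats it.
(Checking all 9 profiles: 2 have a profitable deviation, 7 do not.)

2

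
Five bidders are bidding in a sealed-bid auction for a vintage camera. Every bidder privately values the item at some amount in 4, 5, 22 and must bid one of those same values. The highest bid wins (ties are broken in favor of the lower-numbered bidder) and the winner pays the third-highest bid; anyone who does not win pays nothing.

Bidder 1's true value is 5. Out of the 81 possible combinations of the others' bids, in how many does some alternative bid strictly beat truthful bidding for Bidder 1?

4

Others bid (4, 4, 4, 22): truth gives 0; bid 22 gives 1 > 0. Violating.
Others bid (4, 4, 22, 4): truth gives 0; bid 22 gives 1 > 0. Violating.
Others bid (4, 22, 4, 4): truth gives 0; bid 22 gives 1 > 0. Violating.
Others bid (22, 4, 4, 4): truth gives 0; bid 22 gives 1 > 0. Violating.
Others bid (4, 4, 4, 4): truth gives 1; no alternative beats it.
Others bid (4, 4, 4, 5): truth gives 1; no alternative beats it.
(Checking all 81 profiles: 4 have a profitable deviation, 77 do not.)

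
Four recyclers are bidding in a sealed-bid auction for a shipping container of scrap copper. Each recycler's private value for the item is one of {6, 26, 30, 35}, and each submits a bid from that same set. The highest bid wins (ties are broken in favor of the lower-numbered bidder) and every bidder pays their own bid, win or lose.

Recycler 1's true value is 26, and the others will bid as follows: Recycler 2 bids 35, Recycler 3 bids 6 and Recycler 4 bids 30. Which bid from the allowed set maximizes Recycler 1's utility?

6

Bid 6: loses but pays 6, utility -6.
Bid 26: loses but pays 26, utility -26.
Bid 30: loses but pays 30, utility -30.
Bid 35: wins, pays 35, utility 26 - 35 = -9.
The best choice is 6 with utility -6.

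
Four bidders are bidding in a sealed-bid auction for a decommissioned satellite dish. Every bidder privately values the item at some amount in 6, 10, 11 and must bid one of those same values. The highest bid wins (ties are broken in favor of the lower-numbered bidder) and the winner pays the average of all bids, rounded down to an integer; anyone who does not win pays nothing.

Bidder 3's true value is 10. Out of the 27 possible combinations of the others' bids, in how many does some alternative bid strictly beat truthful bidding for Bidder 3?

8

Others bid (6, 6, 11): truth gives 0; bid 11 gives 2 > 0. Violating.
Others bid (6, 10, 6): truth gives 0; bid 11 gives 2 > 0. Violating.
Others bid (6, 10, 10): truth gives 0; bid 11 gives 1 > 0. Violating.
Others bid (6, 10, 11): truth gives 0; bid 11 gives 1 > 0. Violating.
Others bid (6, 6, 6): truth gives 3; no alternative beats it.
Others bid (6, 6, 10): truth gives 2; no alternative beats it.
(Checking all 27 profiles: 8 have a profitable deviation, 19 do not.)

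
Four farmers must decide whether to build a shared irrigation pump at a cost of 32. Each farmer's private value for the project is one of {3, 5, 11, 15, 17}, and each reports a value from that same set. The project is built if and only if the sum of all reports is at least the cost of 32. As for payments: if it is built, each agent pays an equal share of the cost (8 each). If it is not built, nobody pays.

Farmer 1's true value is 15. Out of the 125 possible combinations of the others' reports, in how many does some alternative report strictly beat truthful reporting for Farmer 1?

1

Others report (5, 5, 5): truth gives 0; report 17 gives 7 > 0. Violating.
Others report (3, 3, 3): truth gives 0; no alternative beats it.
Others report (3, 3, 5): truth gives 0; no alternative beats it.
(Checking all 125 profiles: 1 has a profitable deviation, 124 do not.)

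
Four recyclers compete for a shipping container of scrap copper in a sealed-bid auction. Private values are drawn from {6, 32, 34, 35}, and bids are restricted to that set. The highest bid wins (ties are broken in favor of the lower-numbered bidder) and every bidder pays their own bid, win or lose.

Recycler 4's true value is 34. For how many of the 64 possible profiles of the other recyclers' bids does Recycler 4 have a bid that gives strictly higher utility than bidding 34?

Others bid (6, 6, 6): truth gives 0; bid 32 gives 2 > 0. Violating.
Others bid (6, 6, 34): truth gives -34; bid 35 gives -1 > -34. Violating.
Others bid (6, 6, 35): truth gives -34; bid 6 gives -6 > -34. Violating.
Others bid (6, 32, 34): truth gives -34; bid 35 gives -1 > -34. Violating.
Others bid (6, 6, 32): truth gives 0; no alternative beats it.
Others bid (6, 32, 6): truth gives 0; no alternative beats it.
(Checking all 64 profiles: 57 have a profitable deviation, 7 do not.)

57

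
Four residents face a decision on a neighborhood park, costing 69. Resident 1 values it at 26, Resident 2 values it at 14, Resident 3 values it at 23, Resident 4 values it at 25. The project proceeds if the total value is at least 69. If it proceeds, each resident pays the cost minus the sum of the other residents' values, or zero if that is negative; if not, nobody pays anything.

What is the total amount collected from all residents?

Total value 88 ≥ cost 69, so it is built.
Resident 1: others sum to 62; max(0, 69 - 62) = 7.
Resident 2: others sum to 74; max(0, 69 - 74) = 0.
Resident 3: others sum to 65; max(0, 69 - 65) = 4.
Resident 4: others sum to 63; max(0, 69 - 63) = 6.
Total collected = 7 + 0 + 4 + 6 = 17.

17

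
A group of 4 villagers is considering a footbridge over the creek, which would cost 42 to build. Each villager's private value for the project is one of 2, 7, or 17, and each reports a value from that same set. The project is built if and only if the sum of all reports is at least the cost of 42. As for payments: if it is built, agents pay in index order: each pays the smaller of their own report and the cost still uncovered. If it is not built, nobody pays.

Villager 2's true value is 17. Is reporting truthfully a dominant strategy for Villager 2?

No

Consider the case where Villager 1 reports 2, Villager 3 reports 17 and Villager 4 reports 17.
Truthful report 17: project built, pays 17, utility 17 - 17 = 0.
Report 7 instead: project built, pays 7, utility 17 - 7 = 10.
Since 10 > 0, reporting 7 is strictly better here, so truthful reporting is not dominant.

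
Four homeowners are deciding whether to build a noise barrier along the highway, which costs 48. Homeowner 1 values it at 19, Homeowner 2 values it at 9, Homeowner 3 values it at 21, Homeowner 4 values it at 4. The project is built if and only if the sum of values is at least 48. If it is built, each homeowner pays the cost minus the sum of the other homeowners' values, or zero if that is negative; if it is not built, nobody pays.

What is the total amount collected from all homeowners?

Total value 53 ≥ cost 48, so it is built.
Homeowner 1: others sum to 34; max(0, 48 - 34) = 14.
Homeowner 2: others sum to 44; max(0, 48 - 44) = 4.
Homeowner 3: others sum to 32; max(0, 48 - 32) = 16.
Homeowner 4: others sum to 49; max(0, 48 - 49) = 0.
Total collected = 14 + 4 + 16 + 0 = 34.

34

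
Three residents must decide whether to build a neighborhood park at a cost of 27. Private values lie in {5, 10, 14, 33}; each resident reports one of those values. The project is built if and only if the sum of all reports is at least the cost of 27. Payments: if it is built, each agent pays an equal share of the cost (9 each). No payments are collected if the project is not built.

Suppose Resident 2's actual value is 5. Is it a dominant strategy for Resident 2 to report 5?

Check each profile of the others' reports and compare truth against every alternative report.
Others report (5, 14): truth gives 0, best alternative gives -4.
Others report (10, 10): truth gives 0, best alternative gives -4.
Others report (14, 5): truth gives 0, best alternative gives -4.
Others report (5, 33): truth gives -4, best alternative gives -4.
Others report (10, 14): truth gives -4, best alternative gives -4.
Others report (10, 33): truth gives -4, best alternative gives -4.
(Remaining 10 profiles checked similarly; truth is weakly best in each.)
In every case the truthful report is at least as good as any alternative, so it is a dominant strategy.

Yes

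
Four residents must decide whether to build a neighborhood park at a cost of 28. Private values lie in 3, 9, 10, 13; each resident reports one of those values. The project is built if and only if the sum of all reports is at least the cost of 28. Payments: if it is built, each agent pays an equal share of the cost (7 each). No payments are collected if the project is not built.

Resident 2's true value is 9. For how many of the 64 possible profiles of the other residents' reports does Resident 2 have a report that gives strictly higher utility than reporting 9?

Others report (3, 3, 9): truth gives 0; report 13 gives 2 > 0. Violating.
Others report (3, 3, 10): truth gives 0; report 13 gives 2 > 0. Violating.
Others report (3, 9, 3): truth gives 0; report 13 gives 2 > 0. Violating.
Others report (3, 10, 3): truth gives 0; report 13 gives 2 > 0. Violating.
Others report (3, 3, 3): truth gives 0; no alternative beats it.
Others report (3, 3, 13): truth gives 2; no alternative beats it.
(Checking all 64 profiles: 6 have a profitable deviation, 58 do not.)

6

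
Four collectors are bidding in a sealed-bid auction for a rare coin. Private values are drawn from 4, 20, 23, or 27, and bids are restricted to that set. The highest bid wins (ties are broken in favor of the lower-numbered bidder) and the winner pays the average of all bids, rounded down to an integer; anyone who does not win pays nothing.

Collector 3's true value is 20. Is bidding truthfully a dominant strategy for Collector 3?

Consider the case where Collector 1 bids 4, Collector 2 bids 4 and Collector 4 bids 23.
Truthful bid 20: loses, pays 0, utility 0.
Bid 23 instead: wins, pays 13, utility 20 - 13 = 7.
Since 7 > 0, bidding 23 is strictly better here, so truthful bidding is not dominant.

No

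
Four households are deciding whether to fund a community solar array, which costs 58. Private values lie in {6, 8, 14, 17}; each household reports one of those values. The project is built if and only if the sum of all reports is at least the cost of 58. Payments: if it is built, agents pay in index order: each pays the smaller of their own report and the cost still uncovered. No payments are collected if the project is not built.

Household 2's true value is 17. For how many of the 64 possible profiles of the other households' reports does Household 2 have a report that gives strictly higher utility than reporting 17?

Others report (14, 14, 17): truth gives 0; report 14 gives 3 > 0. Violating.
Others report (14, 17, 14): truth gives 0; report 14 gives 3 > 0. Violating.
Others report (14, 17, 17): truth gives 0; report 14 gives 3 > 0. Violating.
Others report (17, 14, 14): truth gives 0; report 14 gives 3 > 0. Violating.
Others report (6, 6, 6): truth gives 0; no alternative beats it.
Others report (6, 6, 8): truth gives 0; no alternative beats it.
(Checking all 64 profiles: 7 have a profitable deviation, 57 do not.)

7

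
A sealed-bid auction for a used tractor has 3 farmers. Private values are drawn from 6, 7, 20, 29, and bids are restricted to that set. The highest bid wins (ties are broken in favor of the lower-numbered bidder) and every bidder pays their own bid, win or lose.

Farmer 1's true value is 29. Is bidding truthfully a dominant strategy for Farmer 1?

Consider the case where Farmer 2 bids 6 and Farmer 3 bids 6.
Truthful bid 29: wins, pays 29, utility 29 - 29 = 0.
Bid 6 instead: wins, pays 6, utility 29 - 6 = 23.
Since 23 > 0, bidding 6 is strictly better here, so truthful bidding is not dominant.

No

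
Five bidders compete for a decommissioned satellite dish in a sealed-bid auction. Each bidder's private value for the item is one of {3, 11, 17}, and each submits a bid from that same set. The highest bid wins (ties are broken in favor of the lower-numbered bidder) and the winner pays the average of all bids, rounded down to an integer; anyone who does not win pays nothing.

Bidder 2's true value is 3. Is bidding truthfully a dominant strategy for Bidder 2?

Yes

Check each profile of the others' bids and compare truth against every alternative bid.
Others bid (3, 11, 11, 11): truth gives 0, best alternative gives -6.
Others bid (3, 3, 11, 11): truth gives 0, best alternative gives -4.
Others bid (3, 11, 3, 11): truth gives 0, best alternative gives -4.
Others bid (3, 11, 11, 3): truth gives 0, best alternative gives -4.
Others bid (3, 3, 3, 11): truth gives 0, best alternative gives -3.
Others bid (3, 3, 11, 3): truth gives 0, best alternative gives -3.
(Remaining 75 profiles checked similarly; truth is weakly best in each.)
In every case the truthful bid is at least as good as any alternative, so it is a dominant strategy.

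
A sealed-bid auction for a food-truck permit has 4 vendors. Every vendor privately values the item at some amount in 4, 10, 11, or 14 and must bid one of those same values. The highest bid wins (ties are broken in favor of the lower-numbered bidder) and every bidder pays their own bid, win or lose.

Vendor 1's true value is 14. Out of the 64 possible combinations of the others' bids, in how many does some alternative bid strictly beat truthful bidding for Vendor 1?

27

Others bid (4, 4, 4): truth gives 0; bid 4 gives 10 > 0. Violating.
Others bid (4, 4, 10): truth gives 0; bid 10 gives 4 > 0. Violating.
Others bid (4, 4, 11): truth gives 0; bid 11 gives 3 > 0. Violating.
Others bid (4, 10, 4): truth gives 0; bid 10 gives 4 > 0. Violating.
Others bid (4, 4, 14): truth gives 0; no alternative beats it.
Others bid (4, 10, 14): truth gives 0; no alternative beats it.
(Checking all 64 profiles: 27 have a profitable deviation, 37 do not.)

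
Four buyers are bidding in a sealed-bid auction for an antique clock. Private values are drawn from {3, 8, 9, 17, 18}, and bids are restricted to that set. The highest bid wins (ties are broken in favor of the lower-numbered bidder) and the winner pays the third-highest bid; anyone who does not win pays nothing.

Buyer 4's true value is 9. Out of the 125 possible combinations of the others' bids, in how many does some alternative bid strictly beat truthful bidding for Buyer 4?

24

Others bid (3, 3, 9): truth gives 0; bid 17 gives 6 > 0. Violating.
Others bid (3, 3, 17): truth gives 0; bid 18 gives 6 > 0. Violating.
Others bid (3, 8, 9): truth gives 0; bid 17 gives 1 > 0. Violating.
Others bid (3, 8, 17): truth gives 0; bid 18 gives 1 > 0. Violating.
Others bid (3, 3, 3): truth gives 6; no alternative beats it.
Others bid (3, 3, 8): truth gives 6; no alternative beats it.
(Checking all 125 profiles: 24 have a profitable deviation, 101 do not.)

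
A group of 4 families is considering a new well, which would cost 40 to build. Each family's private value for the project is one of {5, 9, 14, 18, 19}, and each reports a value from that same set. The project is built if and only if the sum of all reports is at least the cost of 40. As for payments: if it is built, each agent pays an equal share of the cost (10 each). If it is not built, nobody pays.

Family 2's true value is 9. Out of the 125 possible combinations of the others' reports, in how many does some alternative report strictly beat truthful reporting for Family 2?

18

Others report (5, 9, 18): truth gives -1; report 5 gives 0 > -1. Violating.
Others report (5, 9, 19): truth gives -1; report 5 gives 0 > -1. Violating.
Others report (5, 14, 14): truth gives -1; report 5 gives 0 > -1. Violating.
Others report (5, 18, 9): truth gives -1; report 5 gives 0 > -1. Violating.
Others report (5, 5, 5): truth gives 0; no alternative beats it.
Others report (5, 5, 9): truth gives 0; no alternative beats it.
(Checking all 125 profiles: 18 have a profitable deviation, 107 do not.)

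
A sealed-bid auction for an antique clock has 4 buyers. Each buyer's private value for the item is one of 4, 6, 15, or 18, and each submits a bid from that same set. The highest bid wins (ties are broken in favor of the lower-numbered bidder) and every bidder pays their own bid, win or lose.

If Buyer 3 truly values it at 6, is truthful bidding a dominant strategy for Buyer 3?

Consider the case where Buyer 1 bids 4, Buyer 2 bids 4 and Buyer 4 bids 15.
Truthful bid 6: loses but pays 6, utility -6.
Bid 4 instead: loses but pays 4, utility -4.
Since -4 > -6, bidding 4 is strictly better here, so truthful bidding is not dominant.

No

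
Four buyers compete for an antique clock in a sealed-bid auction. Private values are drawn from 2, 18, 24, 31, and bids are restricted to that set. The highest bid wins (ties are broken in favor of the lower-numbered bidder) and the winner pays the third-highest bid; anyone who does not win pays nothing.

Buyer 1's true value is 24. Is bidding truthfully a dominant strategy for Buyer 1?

Consider the case where Buyer 2 bids 2, Buyer 3 bids 2 and Buyer 4 bids 31.
Truthful bid 24: loses, pays 0, utility 0.
Bid 31 instead: wins, pays 2, utility 24 - 2 = 22.
Since 22 > 0, bidding 31 is strictly better here, so truthful bidding is not dominant.

No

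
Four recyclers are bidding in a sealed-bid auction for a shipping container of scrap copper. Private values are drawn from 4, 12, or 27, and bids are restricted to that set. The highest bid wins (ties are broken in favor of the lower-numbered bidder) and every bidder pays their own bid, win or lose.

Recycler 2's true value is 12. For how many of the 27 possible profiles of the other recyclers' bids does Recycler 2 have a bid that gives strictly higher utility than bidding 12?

Others bid (4, 4, 27): truth gives -12; bid 4 gives -4 > -12. Violating.
Others bid (4, 12, 27): truth gives -12; bid 4 gives -4 > -12. Violating.
Others bid (4, 27, 4): truth gives -12; bid 4 gives -4 > -12. Violating.
Others bid (4, 27, 12): truth gives -12; bid 4 gives -4 > -12. Violating.
Others bid (4, 4, 4): truth gives 0; no alternative beats it.
Others bid (4, 4, 12): truth gives 0; no alternative beats it.
(Checking all 27 profiles: 23 have a profitable deviation, 4 do not.)

23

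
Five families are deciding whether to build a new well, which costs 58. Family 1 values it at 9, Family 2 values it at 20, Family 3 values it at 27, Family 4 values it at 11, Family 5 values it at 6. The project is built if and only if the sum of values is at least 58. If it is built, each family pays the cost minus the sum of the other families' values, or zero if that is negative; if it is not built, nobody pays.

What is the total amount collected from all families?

17

Total value 73 ≥ cost 58, so it is built.
Family 1: others sum to 64; max(0, 58 - 64) = 0.
Family 2: others sum to 53; max(0, 58 - 53) = 5.
Family 3: others sum to 46; max(0, 58 - 46) = 12.
Family 4: others sum to 62; max(0, 58 - 62) = 0.
Family 5: others sum to 67; max(0, 58 - 67) = 0.
Total collected = 0 + 5 + 12 + 0 + 0 = 17.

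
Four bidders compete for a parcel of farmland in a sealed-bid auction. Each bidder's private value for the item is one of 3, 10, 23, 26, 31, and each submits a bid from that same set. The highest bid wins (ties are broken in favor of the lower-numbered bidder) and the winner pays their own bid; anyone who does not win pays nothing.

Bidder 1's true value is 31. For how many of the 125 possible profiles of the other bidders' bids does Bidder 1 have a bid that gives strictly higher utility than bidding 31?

64

Others bid (3, 3, 3): truth gives 0; bid 3 gives 28 > 0. Violating.
Others bid (3, 3, 10): truth gives 0; bid 10 gives 21 > 0. Violating.
Others bid (3, 3, 23): truth gives 0; bid 23 gives 8 > 0. Violating.
Others bid (3, 3, 26): truth gives 0; bid 26 gives 5 > 0. Violating.
Others bid (3, 3, 31): truth gives 0; no alternative beats it.
Others bid (3, 10, 31): truth gives 0; no alternative beats it.
(Checking all 125 profiles: 64 have a profitable deviation, 61 do not.)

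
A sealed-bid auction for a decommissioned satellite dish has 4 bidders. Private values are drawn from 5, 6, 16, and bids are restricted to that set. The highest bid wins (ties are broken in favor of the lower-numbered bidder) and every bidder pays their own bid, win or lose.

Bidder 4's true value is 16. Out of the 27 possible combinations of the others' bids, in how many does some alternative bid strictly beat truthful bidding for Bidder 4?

Others bid (5, 5, 5): truth gives 0; bid 6 gives 10 > 0. Violating.
Others bid (5, 5, 16): truth gives -16; bid 5 gives -5 > -16. Violating.
Others bid (5, 6, 16): truth gives -16; bid 5 gives -5 > -16. Violating.
Others bid (5, 16, 5): truth gives -16; bid 5 gives -5 > -16. Violating.
Others bid (5, 5, 6): truth gives 0; no alternative beats it.
Others bid (5, 6, 5): truth gives 0; no alternative beats it.
(Checking all 27 profiles: 20 have a profitable deviation, 7 do not.)

20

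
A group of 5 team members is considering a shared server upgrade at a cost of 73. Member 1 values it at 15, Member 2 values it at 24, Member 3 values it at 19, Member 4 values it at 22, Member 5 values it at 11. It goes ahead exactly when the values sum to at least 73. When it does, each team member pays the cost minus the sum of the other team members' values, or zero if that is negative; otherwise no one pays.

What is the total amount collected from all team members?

Total value 91 ≥ cost 73, so it is built.
Member 1: others sum to 76; max(0, 73 - 76) = 0.
Member 2: others sum to 67; max(0, 73 - 67) = 6.
Member 3: others sum to 72; max(0, 73 - 72) = 1.
Member 4: others sum to 69; max(0, 73 - 69) = 4.
Member 5: others sum to 80; max(0, 73 - 80) = 0.
Total collected = 0 + 6 + 1 + 4 + 0 = 11.

11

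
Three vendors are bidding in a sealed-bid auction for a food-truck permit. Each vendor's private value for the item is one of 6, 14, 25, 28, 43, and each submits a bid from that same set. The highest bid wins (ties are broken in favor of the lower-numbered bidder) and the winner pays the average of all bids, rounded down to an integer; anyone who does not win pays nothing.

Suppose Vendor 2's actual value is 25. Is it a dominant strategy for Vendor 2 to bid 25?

No

Consider the case where Vendor 1 bids 6 and Vendor 3 bids 6.
Truthful bid 25: wins, pays 12, utility 25 - 12 = 13.
Bid 14 instead: wins, pays 8, utility 25 - 8 = 17.
Since 17 > 13, bidding 14 is strictly better here, so truthful bidding is not dominant.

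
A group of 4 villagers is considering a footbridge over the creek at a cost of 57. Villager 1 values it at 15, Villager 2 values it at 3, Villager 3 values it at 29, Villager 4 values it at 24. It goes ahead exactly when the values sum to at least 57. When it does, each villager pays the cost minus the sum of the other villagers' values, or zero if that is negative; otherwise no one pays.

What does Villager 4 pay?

Total value 71 ≥ cost 57, so the project is built.
The other villagers' values sum to 47.
Cost minus that sum is 57 - 47 = 10.

10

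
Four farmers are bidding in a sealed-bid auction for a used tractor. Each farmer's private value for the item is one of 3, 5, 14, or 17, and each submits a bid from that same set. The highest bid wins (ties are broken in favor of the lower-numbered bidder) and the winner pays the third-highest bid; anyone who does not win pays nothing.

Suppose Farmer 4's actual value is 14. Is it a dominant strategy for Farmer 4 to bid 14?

No

Consider the case where Farmer 1 bids 3, Farmer 2 bids 3 and Farmer 3 bids 14.
Truthful bid 14: loses, pays 0, utility 0.
Bid 17 instead: wins, pays 3, utility 14 - 3 = 11.
Since 11 > 0, bidding 17 is strictly better here, so truthful bidding is not dominant.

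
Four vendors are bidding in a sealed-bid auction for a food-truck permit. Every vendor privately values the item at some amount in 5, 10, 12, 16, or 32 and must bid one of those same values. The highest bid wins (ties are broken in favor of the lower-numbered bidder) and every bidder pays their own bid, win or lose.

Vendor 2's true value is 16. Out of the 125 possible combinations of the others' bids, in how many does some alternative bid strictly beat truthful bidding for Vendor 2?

Others bid (5, 5, 5): truth gives 0; bid 10 gives 6 > 0. Violating.
Others bid (5, 5, 10): truth gives 0; bid 10 gives 6 > 0. Violating.
Others bid (5, 5, 12): truth gives 0; bid 12 gives 4 > 0. Violating.
Others bid (5, 5, 32): truth gives -16; bid 5 gives -5 > -16. Violating.
Others bid (5, 5, 16): truth gives 0; no alternative beats it.
Others bid (5, 10, 16): truth gives 0; no alternative beats it.
(Checking all 125 profiles: 95 have a profitable deviation, 30 do not.)

95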